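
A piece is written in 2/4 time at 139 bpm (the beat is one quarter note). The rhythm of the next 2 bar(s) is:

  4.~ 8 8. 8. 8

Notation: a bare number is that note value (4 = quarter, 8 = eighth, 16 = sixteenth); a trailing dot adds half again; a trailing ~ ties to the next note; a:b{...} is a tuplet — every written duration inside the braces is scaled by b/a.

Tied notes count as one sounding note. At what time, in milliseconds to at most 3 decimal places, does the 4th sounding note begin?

1. 0.0ms @ 0 + 863.309ms (2)
2. 863.309ms @ 2 + 323.741ms (3/4)
3. 1187.05ms @ 11/4 + 323.741ms (3/4)
4. 1510.791ms @ 7/2 + 215.827ms (1/2)

note 4 onset = 7/2b = 1510.791ms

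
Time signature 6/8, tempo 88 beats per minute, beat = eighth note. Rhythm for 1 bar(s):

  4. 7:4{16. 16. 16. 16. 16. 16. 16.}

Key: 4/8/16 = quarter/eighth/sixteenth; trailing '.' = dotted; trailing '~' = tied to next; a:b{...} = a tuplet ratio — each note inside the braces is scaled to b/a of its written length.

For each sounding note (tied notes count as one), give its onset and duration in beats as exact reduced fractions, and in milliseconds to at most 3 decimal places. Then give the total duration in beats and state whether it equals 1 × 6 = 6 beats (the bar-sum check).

1) 0.0ms=0b +2045.455ms=3b
2) 2045.455ms=3b +292.208ms=3/7b
3) 2337.662ms=24/7b +292.208ms=3/7b
4) 2629.87ms=27/7b +292.208ms=3/7b
5) 2922.078ms=30/7b +292.208ms=3/7b
6) 3214.286ms=33/7b +292.208ms=3/7b
7) 3506.494ms=36/7b +292.208ms=3/7b
8) 3798.701ms=39/7b +292.208ms=3/7b
Σ=6b of 6 (88bpm 6/8) — PASS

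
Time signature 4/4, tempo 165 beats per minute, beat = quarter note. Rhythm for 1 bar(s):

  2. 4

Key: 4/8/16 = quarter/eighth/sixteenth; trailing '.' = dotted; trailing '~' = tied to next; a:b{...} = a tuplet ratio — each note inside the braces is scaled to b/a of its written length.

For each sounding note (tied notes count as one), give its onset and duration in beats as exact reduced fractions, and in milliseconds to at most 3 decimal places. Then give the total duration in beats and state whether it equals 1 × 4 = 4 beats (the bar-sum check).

1) 0.0ms=0b +1090.909ms=3b
2) 1090.909ms=3b +363.636ms=1b
Σ=4b of 4 (165bpm 4/4) — PASS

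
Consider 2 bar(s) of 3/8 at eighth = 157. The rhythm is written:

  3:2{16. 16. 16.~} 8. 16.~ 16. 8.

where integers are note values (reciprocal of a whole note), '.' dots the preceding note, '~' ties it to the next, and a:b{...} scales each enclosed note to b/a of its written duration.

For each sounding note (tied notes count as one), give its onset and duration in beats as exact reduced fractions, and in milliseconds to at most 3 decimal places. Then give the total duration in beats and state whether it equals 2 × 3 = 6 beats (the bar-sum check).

1) 0.0ms=0b +191.083ms=1/2b
2) 191.083ms=1/2b +191.083ms=1/2b
3) 382.166ms=1b +764.331ms=2b
4) 1146.497ms=3b +573.248ms=3/2b
5) 1719.745ms=9/2b +573.248ms=3/2b
Σ=6b of 6 (157bpm 3/8) — PASS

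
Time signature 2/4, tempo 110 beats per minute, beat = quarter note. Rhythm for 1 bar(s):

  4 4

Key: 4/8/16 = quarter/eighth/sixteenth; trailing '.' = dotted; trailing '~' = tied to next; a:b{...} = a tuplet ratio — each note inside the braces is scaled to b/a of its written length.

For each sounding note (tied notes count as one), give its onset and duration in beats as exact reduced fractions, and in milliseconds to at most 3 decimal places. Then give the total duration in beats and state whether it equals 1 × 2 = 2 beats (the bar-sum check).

1) 0.0ms=0b +545.455ms=1b
2) 545.455ms=1b +545.455ms=1b
Σ=2b of 2 (110bpm 2/4) — PASS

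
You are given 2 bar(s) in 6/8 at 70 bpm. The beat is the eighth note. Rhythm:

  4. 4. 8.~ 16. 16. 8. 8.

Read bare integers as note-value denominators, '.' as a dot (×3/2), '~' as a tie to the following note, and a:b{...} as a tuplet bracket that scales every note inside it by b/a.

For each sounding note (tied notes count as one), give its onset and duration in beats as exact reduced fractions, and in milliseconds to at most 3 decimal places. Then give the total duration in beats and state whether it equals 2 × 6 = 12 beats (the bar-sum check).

1) 0.0ms=0b +2571.429ms=3b
2) 2571.429ms=3b +2571.429ms=3b
3) 5142.857ms=6b +1928.571ms=9/4b
4) 7071.429ms=33/4b +642.857ms=3/4b
5) 7714.286ms=9b +1285.714ms=3/2b
6) 9000.0ms=21/2b +1285.714ms=3/2b
Σ=12b of 12 (70bpm 6/8) — PASS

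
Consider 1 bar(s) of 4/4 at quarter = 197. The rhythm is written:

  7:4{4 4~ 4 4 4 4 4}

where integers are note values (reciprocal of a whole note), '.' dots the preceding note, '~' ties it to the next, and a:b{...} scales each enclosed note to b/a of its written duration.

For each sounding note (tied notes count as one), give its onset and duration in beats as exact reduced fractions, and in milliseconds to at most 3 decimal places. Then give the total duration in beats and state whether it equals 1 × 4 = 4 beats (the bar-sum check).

1) 0.0ms=0b +174.039ms=4/7b
2) 174.039ms=4/7b +348.078ms=8/7b
3) 522.117ms=12/7b +174.039ms=4/7b
4) 696.157ms=16/7b +174.039ms=4/7b
5) 870.196ms=20/7b +174.039ms=4/7b
6) 1044.235ms=24/7b +174.039ms=4/7b
Σ=4b of 4 (197bpm 4/4) — PASS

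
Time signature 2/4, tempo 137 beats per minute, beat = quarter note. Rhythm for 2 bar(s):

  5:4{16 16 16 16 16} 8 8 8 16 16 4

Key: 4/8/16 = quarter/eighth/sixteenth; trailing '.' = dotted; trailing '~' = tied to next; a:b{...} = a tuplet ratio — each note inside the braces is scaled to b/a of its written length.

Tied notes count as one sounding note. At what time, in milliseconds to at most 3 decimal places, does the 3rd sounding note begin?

note 3 onset = 2/5b = 175.182ms

1. 0.0ms @ 0 + 87.591ms (1/5)
2. 87.591ms @ 1/5 + 87.591ms (1/5)
3. 175.182ms @ 2/5 + 87.591ms (1/5)
4. 262.774ms @ 3/5 + 87.591ms (1/5)
5. 350.365ms @ 4/5 + 87.591ms (1/5)
6. 437.956ms @ 1 + 218.978ms (1/2)
7. 656.934ms @ 3/2 + 218.978ms (1/2)
8. 875.912ms @ 2 + 218.978ms (1/2)
9. 1094.891ms @ 5/2 + 109.489ms (1/4)
10. 1204.38ms @ 11/4 + 109.489ms (1/4)
11. 1313.869ms @ 3 + 437.956ms (1)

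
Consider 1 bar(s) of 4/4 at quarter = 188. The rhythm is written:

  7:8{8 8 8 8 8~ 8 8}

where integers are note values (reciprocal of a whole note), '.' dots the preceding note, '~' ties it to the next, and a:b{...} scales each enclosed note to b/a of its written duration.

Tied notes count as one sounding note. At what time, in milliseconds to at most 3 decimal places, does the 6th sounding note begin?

1. 0.0ms @ 0 + 182.371ms (4/7)
2. 182.371ms @ 4/7 + 182.371ms (4/7)
3. 364.742ms @ 8/7 + 182.371ms (4/7)
4. 547.112ms @ 12/7 + 182.371ms (4/7)
5. 729.483ms @ 16/7 + 364.742ms (8/7)
6. 1094.225ms @ 24/7 + 182.371ms (4/7)

note 6 onset = 24/7b = 1094.225ms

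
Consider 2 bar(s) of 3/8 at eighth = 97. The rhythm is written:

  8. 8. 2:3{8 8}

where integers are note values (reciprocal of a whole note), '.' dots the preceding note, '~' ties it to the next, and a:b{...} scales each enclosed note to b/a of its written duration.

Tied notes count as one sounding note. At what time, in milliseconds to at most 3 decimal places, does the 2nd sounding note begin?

note 2 onset = 3/2b = 927.835ms

1. 0.0ms @ 0 + 927.835ms (3/2)
2. 927.835ms @ 3/2 + 927.835ms (3/2)
3. 1855.67ms @ 3 + 927.835ms (3/2)
4. 2783.505ms @ 9/2 + 927.835ms (3/2)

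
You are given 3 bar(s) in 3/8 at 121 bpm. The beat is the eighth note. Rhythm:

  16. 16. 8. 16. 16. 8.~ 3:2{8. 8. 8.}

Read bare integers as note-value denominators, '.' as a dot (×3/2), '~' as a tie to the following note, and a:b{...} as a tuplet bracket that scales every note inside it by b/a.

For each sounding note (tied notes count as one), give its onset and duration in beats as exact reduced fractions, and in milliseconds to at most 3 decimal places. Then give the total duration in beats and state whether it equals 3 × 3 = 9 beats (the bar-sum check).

1) 0.0ms=0b +371.901ms=3/4b
2) 371.901ms=3/4b +371.901ms=3/4b
3) 743.802ms=3/2b +743.802ms=3/2b
4) 1487.603ms=3b +371.901ms=3/4b
5) 1859.504ms=15/4b +371.901ms=3/4b
6) 2231.405ms=9/2b +1239.669ms=5/2b
7) 3471.074ms=7b +495.868ms=1b
8) 3966.942ms=8b +495.868ms=1b
Σ=9b of 9 (121bpm 3/8) — PASS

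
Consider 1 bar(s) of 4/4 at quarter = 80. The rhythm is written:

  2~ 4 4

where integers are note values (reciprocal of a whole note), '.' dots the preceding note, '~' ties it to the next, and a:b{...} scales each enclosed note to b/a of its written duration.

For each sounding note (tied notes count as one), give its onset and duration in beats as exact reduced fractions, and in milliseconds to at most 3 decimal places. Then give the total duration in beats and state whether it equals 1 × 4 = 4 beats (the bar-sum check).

1) 0.0ms=0b +2250.0ms=3b
2) 2250.0ms=3b +750.0ms=1b
Σ=4b of 4 (80bpm 4/4) — PASS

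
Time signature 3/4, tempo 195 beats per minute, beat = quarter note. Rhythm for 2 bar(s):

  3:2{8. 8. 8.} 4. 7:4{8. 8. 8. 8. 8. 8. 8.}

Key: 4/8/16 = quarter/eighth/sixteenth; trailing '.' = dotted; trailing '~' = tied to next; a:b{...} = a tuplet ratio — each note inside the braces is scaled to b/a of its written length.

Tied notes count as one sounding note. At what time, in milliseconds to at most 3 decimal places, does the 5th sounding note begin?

note 5 onset = 3b = 923.077ms

1. 0.0ms @ 0 + 153.846ms (1/2)
2. 153.846ms @ 1/2 + 153.846ms (1/2)
3. 307.692ms @ 1 + 153.846ms (1/2)
4. 461.538ms @ 3/2 + 461.538ms (3/2)
5. 923.077ms @ 3 + 131.868ms (3/7)
6. 1054.945ms @ 24/7 + 131.868ms (3/7)
7. 1186.813ms @ 27/7 + 131.868ms (3/7)
8. 1318.681ms @ 30/7 + 131.868ms (3/7)
9. 1450.549ms @ 33/7 + 131.868ms (3/7)
10. 1582.418ms @ 36/7 + 131.868ms (3/7)
11. 1714.286ms @ 39/7 + 131.868ms (3/7)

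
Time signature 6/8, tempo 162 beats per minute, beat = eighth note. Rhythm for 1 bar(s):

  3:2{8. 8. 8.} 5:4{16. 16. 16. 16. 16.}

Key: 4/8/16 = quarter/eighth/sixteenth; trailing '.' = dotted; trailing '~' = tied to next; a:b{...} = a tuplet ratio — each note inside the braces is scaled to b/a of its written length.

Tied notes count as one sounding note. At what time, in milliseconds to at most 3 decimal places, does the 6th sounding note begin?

1. 0.0ms @ 0 + 370.37ms (1)
2. 370.37ms @ 1 + 370.37ms (1)
3. 740.741ms @ 2 + 370.37ms (1)
4. 1111.111ms @ 3 + 222.222ms (3/5)
5. 1333.333ms @ 18/5 + 222.222ms (3/5)
6. 1555.556ms @ 21/5 + 222.222ms (3/5)
7. 1777.778ms @ 24/5 + 222.222ms (3/5)
8. 2000.0ms @ 27/5 + 222.222ms (3/5)

note 6 onset = 21/5b = 1555.556ms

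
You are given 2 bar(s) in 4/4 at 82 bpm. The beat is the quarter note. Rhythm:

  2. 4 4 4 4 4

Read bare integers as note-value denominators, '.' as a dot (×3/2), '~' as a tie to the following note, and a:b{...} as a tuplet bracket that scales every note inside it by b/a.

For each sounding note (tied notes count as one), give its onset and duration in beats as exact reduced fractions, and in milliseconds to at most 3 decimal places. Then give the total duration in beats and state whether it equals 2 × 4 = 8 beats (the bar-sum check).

1) 0.0ms=0b +2195.122ms=3b
2) 2195.122ms=3b +731.707ms=1b
3) 2926.829ms=4b +731.707ms=1b
4) 3658.537ms=5b +731.707ms=1b
5) 4390.244ms=6b +731.707ms=1b
6) 5121.951ms=7b +731.707ms=1b
Σ=8b of 8 (82bpm 4/4) — PASS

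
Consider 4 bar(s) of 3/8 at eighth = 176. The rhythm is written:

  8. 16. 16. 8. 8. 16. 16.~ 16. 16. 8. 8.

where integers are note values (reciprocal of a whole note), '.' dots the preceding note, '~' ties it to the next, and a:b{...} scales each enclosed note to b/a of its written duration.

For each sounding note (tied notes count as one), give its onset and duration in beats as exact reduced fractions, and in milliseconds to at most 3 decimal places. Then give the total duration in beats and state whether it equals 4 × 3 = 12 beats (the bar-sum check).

1) 0.0ms=0b +511.364ms=3/2b
2) 511.364ms=3/2b +255.682ms=3/4b
3) 767.045ms=9/4b +255.682ms=3/4b
4) 1022.727ms=3b +511.364ms=3/2b
5) 1534.091ms=9/2b +511.364ms=3/2b
6) 2045.455ms=6b +255.682ms=3/4b
7) 2301.136ms=27/4b +511.364ms=3/2b
8) 2812.5ms=33/4b +255.682ms=3/4b
9) 3068.182ms=9b +511.364ms=3/2b
10) 3579.545ms=21/2b +511.364ms=3/2b
Σ=12b of 12 (176bpm 3/8) — PASS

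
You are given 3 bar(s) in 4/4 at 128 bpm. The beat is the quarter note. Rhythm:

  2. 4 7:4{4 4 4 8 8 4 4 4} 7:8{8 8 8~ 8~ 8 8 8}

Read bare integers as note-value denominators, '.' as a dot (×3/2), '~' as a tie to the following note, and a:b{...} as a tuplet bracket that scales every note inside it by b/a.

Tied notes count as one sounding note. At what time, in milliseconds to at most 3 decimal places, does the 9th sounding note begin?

note 9 onset = 48/7b = 3214.286ms

1. 0.0ms @ 0 + 1406.25ms (3)
2. 1406.25ms @ 3 + 468.75ms (1)
3. 1875.0ms @ 4 + 267.857ms (4/7)
4. 2142.857ms @ 32/7 + 267.857ms (4/7)
5. 2410.714ms @ 36/7 + 267.857ms (4/7)
6. 2678.571ms @ 40/7 + 133.929ms (2/7)
7. 2812.5ms @ 6 + 133.929ms (2/7)
8. 2946.429ms @ 44/7 + 267.857ms (4/7)
9. 3214.286ms @ 48/7 + 267.857ms (4/7)
10. 3482.143ms @ 52/7 + 267.857ms (4/7)
11. 3750.0ms @ 8 + 267.857ms (4/7)
12. 4017.857ms @ 60/7 + 267.857ms (4/7)
13. 4285.714ms @ 64/7 + 803.571ms (12/7)
14. 5089.286ms @ 76/7 + 267.857ms (4/7)
15. 5357.143ms @ 80/7 + 267.857ms (4/7)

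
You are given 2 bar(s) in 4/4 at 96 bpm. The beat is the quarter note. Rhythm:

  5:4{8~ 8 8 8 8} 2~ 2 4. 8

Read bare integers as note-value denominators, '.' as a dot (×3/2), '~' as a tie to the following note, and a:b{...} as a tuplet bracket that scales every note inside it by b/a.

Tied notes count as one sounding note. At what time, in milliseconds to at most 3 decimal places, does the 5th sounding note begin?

1. 0.0ms @ 0 + 500.0ms (4/5)
2. 500.0ms @ 4/5 + 250.0ms (2/5)
3. 750.0ms @ 6/5 + 250.0ms (2/5)
4. 1000.0ms @ 8/5 + 250.0ms (2/5)
5. 1250.0ms @ 2 + 2500.0ms (4)
6. 3750.0ms @ 6 + 937.5ms (3/2)
7. 4687.5ms @ 15/2 + 312.5ms (1/2)

note 5 onset = 2b = 1250.0ms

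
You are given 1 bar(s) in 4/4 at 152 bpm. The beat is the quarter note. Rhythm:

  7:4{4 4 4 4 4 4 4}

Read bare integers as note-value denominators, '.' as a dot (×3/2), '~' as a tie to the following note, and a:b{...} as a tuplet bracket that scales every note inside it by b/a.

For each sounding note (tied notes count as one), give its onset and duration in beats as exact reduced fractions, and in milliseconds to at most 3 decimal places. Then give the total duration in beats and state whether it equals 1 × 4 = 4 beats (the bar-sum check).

1) 0.0ms=0b +225.564ms=4/7b
2) 225.564ms=4/7b +225.564ms=4/7b
3) 451.128ms=8/7b +225.564ms=4/7b
4) 676.692ms=12/7b +225.564ms=4/7b
5) 902.256ms=16/7b +225.564ms=4/7b
6) 1127.82ms=20/7b +225.564ms=4/7b
7) 1353.383ms=24/7b +225.564ms=4/7b
Σ=4b of 4 (152bpm 4/4) — PASS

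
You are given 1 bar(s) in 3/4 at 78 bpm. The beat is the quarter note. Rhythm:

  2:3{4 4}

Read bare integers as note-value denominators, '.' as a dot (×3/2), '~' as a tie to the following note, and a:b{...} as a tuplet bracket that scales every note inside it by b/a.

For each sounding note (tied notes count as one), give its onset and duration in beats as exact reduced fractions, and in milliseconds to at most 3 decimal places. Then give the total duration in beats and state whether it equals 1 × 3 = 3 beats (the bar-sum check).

1) 0.0ms=0b +1153.846ms=3/2b
2) 1153.846ms=3/2b +1153.846ms=3/2b
Σ=3b of 3 (78bpm 3/4) — PASS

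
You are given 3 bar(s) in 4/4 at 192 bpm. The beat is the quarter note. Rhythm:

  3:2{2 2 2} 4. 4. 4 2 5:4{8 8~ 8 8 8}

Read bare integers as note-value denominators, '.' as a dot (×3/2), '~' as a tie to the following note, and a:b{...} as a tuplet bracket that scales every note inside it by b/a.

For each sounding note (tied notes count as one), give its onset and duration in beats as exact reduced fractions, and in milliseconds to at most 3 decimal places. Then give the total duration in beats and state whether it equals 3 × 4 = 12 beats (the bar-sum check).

1) 0.0ms=0b +416.667ms=4/3b
2) 416.667ms=4/3b +416.667ms=4/3b
3) 833.333ms=8/3b +416.667ms=4/3b
4) 1250.0ms=4b +468.75ms=3/2b
5) 1718.75ms=11/2b +468.75ms=3/2b
6) 2187.5ms=7b +312.5ms=1b
7) 2500.0ms=8b +625.0ms=2b
8) 3125.0ms=10b +125.0ms=2/5b
9) 3250.0ms=52/5b +250.0ms=4/5b
10) 3500.0ms=56/5b +125.0ms=2/5b
11) 3625.0ms=58/5b +125.0ms=2/5b
Σ=12b of 12 (192bpm 4/4) — PASS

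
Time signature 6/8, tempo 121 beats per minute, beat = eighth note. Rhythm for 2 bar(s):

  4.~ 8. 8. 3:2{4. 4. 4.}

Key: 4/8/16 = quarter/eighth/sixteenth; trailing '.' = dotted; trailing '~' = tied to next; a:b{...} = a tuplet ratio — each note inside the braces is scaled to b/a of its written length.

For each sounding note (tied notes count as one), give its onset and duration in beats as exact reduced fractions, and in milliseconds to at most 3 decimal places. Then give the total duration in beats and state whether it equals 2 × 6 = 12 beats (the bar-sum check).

1) 0.0ms=0b +2231.405ms=9/2b
2) 2231.405ms=9/2b +743.802ms=3/2b
3) 2975.207ms=6b +991.736ms=2b
4) 3966.942ms=8b +991.736ms=2b
5) 4958.678ms=10b +991.736ms=2b
Σ=12b of 12 (121bpm 6/8) — PASS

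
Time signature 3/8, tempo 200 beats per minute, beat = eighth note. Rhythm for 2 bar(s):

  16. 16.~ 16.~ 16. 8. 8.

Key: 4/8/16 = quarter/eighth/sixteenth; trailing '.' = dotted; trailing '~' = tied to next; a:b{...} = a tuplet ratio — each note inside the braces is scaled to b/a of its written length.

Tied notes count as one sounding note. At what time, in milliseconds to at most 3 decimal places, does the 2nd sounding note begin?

1. 0.0ms @ 0 + 225.0ms (3/4)
2. 225.0ms @ 3/4 + 675.0ms (9/4)
3. 900.0ms @ 3 + 450.0ms (3/2)
4. 1350.0ms @ 9/2 + 450.0ms (3/2)

note 2 onset = 3/4b = 225.0ms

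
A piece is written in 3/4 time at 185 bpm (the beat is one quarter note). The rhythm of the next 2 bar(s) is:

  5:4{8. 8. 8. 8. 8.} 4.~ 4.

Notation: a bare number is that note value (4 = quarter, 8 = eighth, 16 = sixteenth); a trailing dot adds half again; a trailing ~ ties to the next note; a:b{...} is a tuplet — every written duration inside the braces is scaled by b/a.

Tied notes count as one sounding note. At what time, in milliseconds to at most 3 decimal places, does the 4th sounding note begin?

note 4 onset = 9/5b = 583.784ms

1. 0.0ms @ 0 + 194.595ms (3/5)
2. 194.595ms @ 3/5 + 194.595ms (3/5)
3. 389.189ms @ 6/5 + 194.595ms (3/5)
4. 583.784ms @ 9/5 + 194.595ms (3/5)
5. 778.378ms @ 12/5 + 194.595ms (3/5)
6. 972.973ms @ 3 + 972.973ms (3)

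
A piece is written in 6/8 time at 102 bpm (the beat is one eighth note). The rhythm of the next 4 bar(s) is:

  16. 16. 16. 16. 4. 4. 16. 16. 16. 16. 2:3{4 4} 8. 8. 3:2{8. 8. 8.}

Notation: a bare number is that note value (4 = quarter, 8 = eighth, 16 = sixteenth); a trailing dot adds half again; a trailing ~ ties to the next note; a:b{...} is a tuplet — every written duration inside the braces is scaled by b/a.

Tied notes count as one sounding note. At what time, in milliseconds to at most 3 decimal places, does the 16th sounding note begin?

note 16 onset = 22b = 12941.176ms

1. 0.0ms @ 0 + 441.176ms (3/4)
2. 441.176ms @ 3/4 + 441.176ms (3/4)
3. 882.353ms @ 3/2 + 441.176ms (3/4)
4. 1323.529ms @ 9/4 + 441.176ms (3/4)
5. 1764.706ms @ 3 + 1764.706ms (3)
6. 3529.412ms @ 6 + 1764.706ms (3)
7. 5294.118ms @ 9 + 441.176ms (3/4)
8. 5735.294ms @ 39/4 + 441.176ms (3/4)
9. 6176.471ms @ 21/2 + 441.176ms (3/4)
10. 6617.647ms @ 45/4 + 441.176ms (3/4)
11. 7058.824ms @ 12 + 1764.706ms (3)
12. 8823.529ms @ 15 + 1764.706ms (3)
13. 10588.235ms @ 18 + 882.353ms (3/2)
14. 11470.588ms @ 39/2 + 882.353ms (3/2)
15. 12352.941ms @ 21 + 588.235ms (1)
16. 12941.176ms @ 22 + 588.235ms (1)
17. 13529.412ms @ 23 + 588.235ms (1)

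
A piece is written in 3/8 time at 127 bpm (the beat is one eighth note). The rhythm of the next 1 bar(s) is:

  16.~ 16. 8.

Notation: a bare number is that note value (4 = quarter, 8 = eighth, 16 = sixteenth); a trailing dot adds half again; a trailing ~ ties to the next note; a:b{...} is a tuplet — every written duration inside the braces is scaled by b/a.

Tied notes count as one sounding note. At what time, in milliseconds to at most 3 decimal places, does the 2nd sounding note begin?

1. 0.0ms @ 0 + 708.661ms (3/2)
2. 708.661ms @ 3/2 + 708.661ms (3/2)

note 2 onset = 3/2b = 708.661ms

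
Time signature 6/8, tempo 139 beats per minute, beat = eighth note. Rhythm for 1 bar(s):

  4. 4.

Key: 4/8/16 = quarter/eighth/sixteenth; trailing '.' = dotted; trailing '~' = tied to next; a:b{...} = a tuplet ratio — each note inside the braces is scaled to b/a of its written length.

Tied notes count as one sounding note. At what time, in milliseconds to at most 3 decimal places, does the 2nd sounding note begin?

note 2 onset = 3b = 1294.964ms

1. 0.0ms @ 0 + 1294.964ms (3)
2. 1294.964ms @ 3 + 1294.964ms (3)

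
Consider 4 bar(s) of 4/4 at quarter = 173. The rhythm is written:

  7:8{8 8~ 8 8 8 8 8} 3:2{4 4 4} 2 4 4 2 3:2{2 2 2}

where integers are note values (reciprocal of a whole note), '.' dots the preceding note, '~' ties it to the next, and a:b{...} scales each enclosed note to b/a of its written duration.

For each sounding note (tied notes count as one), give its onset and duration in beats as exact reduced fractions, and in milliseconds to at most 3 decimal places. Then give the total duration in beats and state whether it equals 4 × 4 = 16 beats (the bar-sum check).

1) 0.0ms=0b +198.183ms=4/7b
2) 198.183ms=4/7b +396.367ms=8/7b
3) 594.55ms=12/7b +198.183ms=4/7b
4) 792.733ms=16/7b +198.183ms=4/7b
5) 990.917ms=20/7b +198.183ms=4/7b
6) 1189.1ms=24/7b +198.183ms=4/7b
7) 1387.283ms=4b +231.214ms=2/3b
8) 1618.497ms=14/3b +231.214ms=2/3b
9) 1849.711ms=16/3b +231.214ms=2/3b
10) 2080.925ms=6b +693.642ms=2b
11) 2774.566ms=8b +346.821ms=1b
12) 3121.387ms=9b +346.821ms=1b
13) 3468.208ms=10b +693.642ms=2b
14) 4161.85ms=12b +462.428ms=4/3b
15) 4624.277ms=40/3b +462.428ms=4/3b
16) 5086.705ms=44/3b +462.428ms=4/3b
Σ=16b of 16 (173bpm 4/4) — PASS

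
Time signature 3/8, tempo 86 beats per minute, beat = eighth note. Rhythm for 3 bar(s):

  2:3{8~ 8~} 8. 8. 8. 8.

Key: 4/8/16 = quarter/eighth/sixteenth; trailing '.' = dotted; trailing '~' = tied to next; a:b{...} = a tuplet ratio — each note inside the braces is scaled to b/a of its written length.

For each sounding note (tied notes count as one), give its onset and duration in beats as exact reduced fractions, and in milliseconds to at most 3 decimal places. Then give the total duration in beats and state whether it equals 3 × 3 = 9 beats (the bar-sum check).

1) 0.0ms=0b +3139.535ms=9/2b
2) 3139.535ms=9/2b +1046.512ms=3/2b
3) 4186.047ms=6b +1046.512ms=3/2b
4) 5232.558ms=15/2b +1046.512ms=3/2b
Σ=9b of 9 (86bpm 3/8) — PASS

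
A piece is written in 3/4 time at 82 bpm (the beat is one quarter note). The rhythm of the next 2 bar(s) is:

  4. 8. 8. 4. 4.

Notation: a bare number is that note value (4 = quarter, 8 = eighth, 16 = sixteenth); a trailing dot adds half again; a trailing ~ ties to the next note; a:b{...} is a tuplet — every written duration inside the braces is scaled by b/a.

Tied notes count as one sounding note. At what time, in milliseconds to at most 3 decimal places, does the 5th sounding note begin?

note 5 onset = 9/2b = 3292.683ms

1. 0.0ms @ 0 + 1097.561ms (3/2)
2. 1097.561ms @ 3/2 + 548.78ms (3/4)
3. 1646.341ms @ 9/4 + 548.78ms (3/4)
4. 2195.122ms @ 3 + 1097.561ms (3/2)
5. 3292.683ms @ 9/2 + 1097.561ms (3/2)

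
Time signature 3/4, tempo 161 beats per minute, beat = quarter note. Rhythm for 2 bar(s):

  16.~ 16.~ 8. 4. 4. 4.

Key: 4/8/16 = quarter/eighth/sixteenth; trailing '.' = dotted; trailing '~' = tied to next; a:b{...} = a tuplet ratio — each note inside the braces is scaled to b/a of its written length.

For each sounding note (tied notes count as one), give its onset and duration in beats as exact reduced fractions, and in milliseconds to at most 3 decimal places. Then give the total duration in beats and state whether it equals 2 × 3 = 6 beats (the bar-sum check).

1) 0.0ms=0b +559.006ms=3/2b
2) 559.006ms=3/2b +559.006ms=3/2b
3) 1118.012ms=3b +559.006ms=3/2b
4) 1677.019ms=9/2b +559.006ms=3/2b
Σ=6b of 6 (161bpm 3/4) — PASS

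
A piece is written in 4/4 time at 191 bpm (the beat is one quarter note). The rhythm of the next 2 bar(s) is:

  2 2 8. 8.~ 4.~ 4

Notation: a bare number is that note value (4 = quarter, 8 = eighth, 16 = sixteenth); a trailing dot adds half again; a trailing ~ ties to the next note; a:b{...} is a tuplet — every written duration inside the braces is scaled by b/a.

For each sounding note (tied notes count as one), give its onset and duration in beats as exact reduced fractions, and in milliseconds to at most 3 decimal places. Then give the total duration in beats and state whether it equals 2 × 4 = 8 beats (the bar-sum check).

1) 0.0ms=0b +628.272ms=2b
2) 628.272ms=2b +628.272ms=2b
3) 1256.545ms=4b +235.602ms=3/4b
4) 1492.147ms=19/4b +1020.942ms=13/4b
Σ=8b of 8 (191bpm 4/4) — PASS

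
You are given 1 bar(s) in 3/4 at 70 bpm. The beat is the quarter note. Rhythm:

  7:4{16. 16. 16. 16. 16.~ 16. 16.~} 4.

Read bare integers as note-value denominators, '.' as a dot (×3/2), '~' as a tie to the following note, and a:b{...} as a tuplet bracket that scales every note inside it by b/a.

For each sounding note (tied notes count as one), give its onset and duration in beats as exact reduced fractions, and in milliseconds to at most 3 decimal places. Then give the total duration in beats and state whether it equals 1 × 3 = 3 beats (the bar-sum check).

1) 0.0ms=0b +183.673ms=3/14b
2) 183.673ms=3/14b +183.673ms=3/14b
3) 367.347ms=3/7b +183.673ms=3/14b
4) 551.02ms=9/14b +183.673ms=3/14b
5) 734.694ms=6/7b +367.347ms=3/7b
6) 1102.041ms=9/7b +1469.388ms=12/7b
Σ=3b of 3 (70bpm 3/4) — PASS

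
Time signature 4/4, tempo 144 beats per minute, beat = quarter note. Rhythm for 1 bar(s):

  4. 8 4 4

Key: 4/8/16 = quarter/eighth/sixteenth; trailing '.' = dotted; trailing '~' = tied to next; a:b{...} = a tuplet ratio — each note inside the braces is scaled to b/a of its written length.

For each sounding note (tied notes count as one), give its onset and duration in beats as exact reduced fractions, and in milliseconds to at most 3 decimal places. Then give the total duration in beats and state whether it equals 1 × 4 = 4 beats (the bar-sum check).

1) 0.0ms=0b +625.0ms=3/2b
2) 625.0ms=3/2b +208.333ms=1/2b
3) 833.333ms=2b +416.667ms=1b
4) 1250.0ms=3b +416.667ms=1b
Σ=4b of 4 (144bpm 4/4) — PASS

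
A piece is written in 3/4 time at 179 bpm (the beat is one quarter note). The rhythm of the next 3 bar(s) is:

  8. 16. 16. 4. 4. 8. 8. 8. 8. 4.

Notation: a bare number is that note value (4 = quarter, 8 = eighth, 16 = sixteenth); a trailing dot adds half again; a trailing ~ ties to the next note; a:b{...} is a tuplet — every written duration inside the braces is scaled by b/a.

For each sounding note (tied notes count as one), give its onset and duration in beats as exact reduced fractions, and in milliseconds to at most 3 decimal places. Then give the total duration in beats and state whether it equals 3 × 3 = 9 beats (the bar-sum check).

1) 0.0ms=0b +251.397ms=3/4b
2) 251.397ms=3/4b +125.698ms=3/8b
3) 377.095ms=9/8b +125.698ms=3/8b
4) 502.793ms=3/2b +502.793ms=3/2b
5) 1005.587ms=3b +502.793ms=3/2b
6) 1508.38ms=9/2b +251.397ms=3/4b
7) 1759.777ms=21/4b +251.397ms=3/4b
8) 2011.173ms=6b +251.397ms=3/4b
9) 2262.57ms=27/4b +251.397ms=3/4b
10) 2513.966ms=15/2b +502.793ms=3/2b
Σ=9b of 9 (179bpm 3/4) — PASS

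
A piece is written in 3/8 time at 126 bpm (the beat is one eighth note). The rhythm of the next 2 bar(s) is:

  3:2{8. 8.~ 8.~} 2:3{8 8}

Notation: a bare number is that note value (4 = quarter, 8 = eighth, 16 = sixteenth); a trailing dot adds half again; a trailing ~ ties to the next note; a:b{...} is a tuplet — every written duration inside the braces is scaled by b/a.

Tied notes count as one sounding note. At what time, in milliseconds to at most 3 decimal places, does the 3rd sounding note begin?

note 3 onset = 9/2b = 2142.857ms

1. 0.0ms @ 0 + 476.19ms (1)
2. 476.19ms @ 1 + 1666.667ms (7/2)
3. 2142.857ms @ 9/2 + 714.286ms (3/2)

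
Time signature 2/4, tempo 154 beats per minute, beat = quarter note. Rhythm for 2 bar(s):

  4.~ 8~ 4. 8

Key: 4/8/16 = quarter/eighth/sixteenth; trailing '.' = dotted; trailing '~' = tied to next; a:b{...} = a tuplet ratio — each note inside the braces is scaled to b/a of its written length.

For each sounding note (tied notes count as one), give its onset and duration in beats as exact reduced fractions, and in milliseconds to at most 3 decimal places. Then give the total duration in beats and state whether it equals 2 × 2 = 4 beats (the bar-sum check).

1) 0.0ms=0b +1363.636ms=7/2b
2) 1363.636ms=7/2b +194.805ms=1/2b
Σ=4b of 4 (154bpm 2/4) — PASS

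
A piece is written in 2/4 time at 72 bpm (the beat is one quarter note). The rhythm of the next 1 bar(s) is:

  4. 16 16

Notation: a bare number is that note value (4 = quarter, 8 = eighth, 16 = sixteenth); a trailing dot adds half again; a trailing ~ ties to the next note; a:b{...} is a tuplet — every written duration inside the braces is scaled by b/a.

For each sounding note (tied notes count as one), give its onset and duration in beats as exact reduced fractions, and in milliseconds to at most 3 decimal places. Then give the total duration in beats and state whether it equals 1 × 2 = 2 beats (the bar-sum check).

1) 0.0ms=0b +1250.0ms=3/2b
2) 1250.0ms=3/2b +208.333ms=1/4b
3) 1458.333ms=7/4b +208.333ms=1/4b
Σ=2b of 2 (72bpm 2/4) — PASS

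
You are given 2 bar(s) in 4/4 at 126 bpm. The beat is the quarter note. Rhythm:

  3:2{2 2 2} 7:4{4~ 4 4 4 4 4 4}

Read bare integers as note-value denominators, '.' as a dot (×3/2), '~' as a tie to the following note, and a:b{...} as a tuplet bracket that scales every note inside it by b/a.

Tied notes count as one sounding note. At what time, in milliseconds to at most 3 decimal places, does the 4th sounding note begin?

1. 0.0ms @ 0 + 634.921ms (4/3)
2. 634.921ms @ 4/3 + 634.921ms (4/3)
3. 1269.841ms @ 8/3 + 634.921ms (4/3)
4. 1904.762ms @ 4 + 544.218ms (8/7)
5. 2448.98ms @ 36/7 + 272.109ms (4/7)
6. 2721.088ms @ 40/7 + 272.109ms (4/7)
7. 2993.197ms @ 44/7 + 272.109ms (4/7)
8. 3265.306ms @ 48/7 + 272.109ms (4/7)
9. 3537.415ms @ 52/7 + 272.109ms (4/7)

note 4 onset = 4b = 1904.762ms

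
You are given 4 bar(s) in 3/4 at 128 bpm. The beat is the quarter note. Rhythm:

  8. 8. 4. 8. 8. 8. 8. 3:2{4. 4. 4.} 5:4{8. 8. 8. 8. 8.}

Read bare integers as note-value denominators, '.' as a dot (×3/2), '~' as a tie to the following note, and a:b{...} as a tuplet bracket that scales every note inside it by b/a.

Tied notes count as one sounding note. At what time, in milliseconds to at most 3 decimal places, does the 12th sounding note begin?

1. 0.0ms @ 0 + 351.562ms (3/4)
2. 351.562ms @ 3/4 + 351.562ms (3/4)
3. 703.125ms @ 3/2 + 703.125ms (3/2)
4. 1406.25ms @ 3 + 351.562ms (3/4)
5. 1757.812ms @ 15/4 + 351.562ms (3/4)
6. 2109.375ms @ 9/2 + 351.562ms (3/4)
7. 2460.938ms @ 21/4 + 351.562ms (3/4)
8. 2812.5ms @ 6 + 468.75ms (1)
9. 3281.25ms @ 7 + 468.75ms (1)
10. 3750.0ms @ 8 + 468.75ms (1)
11. 4218.75ms @ 9 + 281.25ms (3/5)
12. 4500.0ms @ 48/5 + 281.25ms (3/5)
13. 4781.25ms @ 51/5 + 281.25ms (3/5)
14. 5062.5ms @ 54/5 + 281.25ms (3/5)
15. 5343.75ms @ 57/5 + 281.25ms (3/5)

note 12 onset = 48/5b = 4500.0ms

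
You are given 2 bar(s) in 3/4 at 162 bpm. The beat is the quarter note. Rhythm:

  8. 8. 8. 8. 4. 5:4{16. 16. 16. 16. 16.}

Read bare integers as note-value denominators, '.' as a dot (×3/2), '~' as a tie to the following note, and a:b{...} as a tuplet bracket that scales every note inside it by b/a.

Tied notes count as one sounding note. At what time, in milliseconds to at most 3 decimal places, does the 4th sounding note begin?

note 4 onset = 9/4b = 833.333ms

1. 0.0ms @ 0 + 277.778ms (3/4)
2. 277.778ms @ 3/4 + 277.778ms (3/4)
3. 555.556ms @ 3/2 + 277.778ms (3/4)
4. 833.333ms @ 9/4 + 277.778ms (3/4)
5. 1111.111ms @ 3 + 555.556ms (3/2)
6. 1666.667ms @ 9/2 + 111.111ms (3/10)
7. 1777.778ms @ 24/5 + 111.111ms (3/10)
8. 1888.889ms @ 51/10 + 111.111ms (3/10)
9. 2000.0ms @ 27/5 + 111.111ms (3/10)
10. 2111.111ms @ 57/10 + 111.111ms (3/10)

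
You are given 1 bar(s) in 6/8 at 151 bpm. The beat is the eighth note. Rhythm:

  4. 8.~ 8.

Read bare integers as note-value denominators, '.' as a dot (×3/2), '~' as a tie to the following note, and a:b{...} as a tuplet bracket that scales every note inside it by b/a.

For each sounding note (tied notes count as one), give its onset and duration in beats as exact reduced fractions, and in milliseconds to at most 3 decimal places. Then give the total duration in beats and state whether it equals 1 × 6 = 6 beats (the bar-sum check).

1) 0.0ms=0b +1192.053ms=3b
2) 1192.053ms=3b +1192.053ms=3b
Σ=6b of 6 (151bpm 6/8) — PASS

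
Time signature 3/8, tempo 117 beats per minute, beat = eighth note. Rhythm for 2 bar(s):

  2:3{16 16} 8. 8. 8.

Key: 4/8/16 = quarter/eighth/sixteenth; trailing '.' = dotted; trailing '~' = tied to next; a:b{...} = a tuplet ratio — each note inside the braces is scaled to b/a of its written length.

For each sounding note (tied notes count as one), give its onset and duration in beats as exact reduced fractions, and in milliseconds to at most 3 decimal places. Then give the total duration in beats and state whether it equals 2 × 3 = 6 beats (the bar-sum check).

1) 0.0ms=0b +384.615ms=3/4b
2) 384.615ms=3/4b +384.615ms=3/4b
3) 769.231ms=3/2b +769.231ms=3/2b
4) 1538.462ms=3b +769.231ms=3/2b
5) 2307.692ms=9/2b +769.231ms=3/2b
Σ=6b of 6 (117bpm 3/8) — PASS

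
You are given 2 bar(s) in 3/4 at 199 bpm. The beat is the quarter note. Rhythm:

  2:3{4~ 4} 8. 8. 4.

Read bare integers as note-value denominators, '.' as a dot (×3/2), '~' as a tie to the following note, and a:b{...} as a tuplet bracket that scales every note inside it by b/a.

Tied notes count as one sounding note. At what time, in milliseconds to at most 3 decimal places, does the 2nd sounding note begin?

1. 0.0ms @ 0 + 904.523ms (3)
2. 904.523ms @ 3 + 226.131ms (3/4)
3. 1130.653ms @ 15/4 + 226.131ms (3/4)
4. 1356.784ms @ 9/2 + 452.261ms (3/2)

note 2 onset = 3b = 904.523ms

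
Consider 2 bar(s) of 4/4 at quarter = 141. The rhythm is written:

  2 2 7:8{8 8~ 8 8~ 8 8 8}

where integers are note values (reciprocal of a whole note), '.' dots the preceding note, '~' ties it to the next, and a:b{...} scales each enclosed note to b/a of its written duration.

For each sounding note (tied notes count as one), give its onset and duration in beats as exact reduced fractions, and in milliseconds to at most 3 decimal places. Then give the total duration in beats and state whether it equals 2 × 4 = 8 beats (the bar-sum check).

1) 0.0ms=0b +851.064ms=2b
2) 851.064ms=2b +851.064ms=2b
3) 1702.128ms=4b +243.161ms=4/7b
4) 1945.289ms=32/7b +486.322ms=8/7b
5) 2431.611ms=40/7b +486.322ms=8/7b
6) 2917.933ms=48/7b +243.161ms=4/7b
7) 3161.094ms=52/7b +243.161ms=4/7b
Σ=8b of 8 (141bpm 4/4) — PASS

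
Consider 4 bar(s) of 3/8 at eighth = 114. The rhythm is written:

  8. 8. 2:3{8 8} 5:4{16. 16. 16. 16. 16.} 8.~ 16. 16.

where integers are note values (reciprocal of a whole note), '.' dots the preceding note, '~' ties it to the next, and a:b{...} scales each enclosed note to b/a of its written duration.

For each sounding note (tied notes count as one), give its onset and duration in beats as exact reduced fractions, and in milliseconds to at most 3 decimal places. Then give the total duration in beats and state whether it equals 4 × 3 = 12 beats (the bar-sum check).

1) 0.0ms=0b +789.474ms=3/2b
2) 789.474ms=3/2b +789.474ms=3/2b
3) 1578.947ms=3b +789.474ms=3/2b
4) 2368.421ms=9/2b +789.474ms=3/2b
5) 3157.895ms=6b +315.789ms=3/5b
6) 3473.684ms=33/5b +315.789ms=3/5b
7) 3789.474ms=36/5b +315.789ms=3/5b
8) 4105.263ms=39/5b +315.789ms=3/5b
9) 4421.053ms=42/5b +315.789ms=3/5b
10) 4736.842ms=9b +1184.211ms=9/4b
11) 5921.053ms=45/4b +394.737ms=3/4b
Σ=12b of 12 (114bpm 3/8) — PASS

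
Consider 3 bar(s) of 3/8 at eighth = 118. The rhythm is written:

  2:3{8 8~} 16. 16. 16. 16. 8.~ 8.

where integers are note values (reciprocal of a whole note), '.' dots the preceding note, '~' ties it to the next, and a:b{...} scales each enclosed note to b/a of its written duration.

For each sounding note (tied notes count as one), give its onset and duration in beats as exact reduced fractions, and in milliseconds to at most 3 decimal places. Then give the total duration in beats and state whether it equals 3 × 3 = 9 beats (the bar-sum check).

1) 0.0ms=0b +762.712ms=3/2b
2) 762.712ms=3/2b +1144.068ms=9/4b
3) 1906.78ms=15/4b +381.356ms=3/4b
4) 2288.136ms=9/2b +381.356ms=3/4b
5) 2669.492ms=21/4b +381.356ms=3/4b
6) 3050.847ms=6b +1525.424ms=3b
Σ=9b of 9 (118bpm 3/8) — PASS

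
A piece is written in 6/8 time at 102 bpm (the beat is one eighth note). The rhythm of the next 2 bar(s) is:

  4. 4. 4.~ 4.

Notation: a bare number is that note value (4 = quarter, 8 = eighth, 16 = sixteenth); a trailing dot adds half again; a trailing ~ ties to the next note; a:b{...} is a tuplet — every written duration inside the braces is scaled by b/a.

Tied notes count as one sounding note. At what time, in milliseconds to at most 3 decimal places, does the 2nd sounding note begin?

1. 0.0ms @ 0 + 1764.706ms (3)
2. 1764.706ms @ 3 + 1764.706ms (3)
3. 3529.412ms @ 6 + 3529.412ms (6)

note 2 onset = 3b = 1764.706ms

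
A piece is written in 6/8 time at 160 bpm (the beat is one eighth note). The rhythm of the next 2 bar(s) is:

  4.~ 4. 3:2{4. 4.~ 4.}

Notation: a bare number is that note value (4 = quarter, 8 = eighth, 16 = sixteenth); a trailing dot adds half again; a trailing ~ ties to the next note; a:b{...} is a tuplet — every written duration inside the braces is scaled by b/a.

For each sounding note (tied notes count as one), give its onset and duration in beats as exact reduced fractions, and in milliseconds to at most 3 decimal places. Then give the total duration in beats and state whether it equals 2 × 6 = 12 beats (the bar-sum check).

1) 0.0ms=0b +2250.0ms=6b
2) 2250.0ms=6b +750.0ms=2b
3) 3000.0ms=8b +1500.0ms=4b
Σ=12b of 12 (160bpm 6/8) — PASS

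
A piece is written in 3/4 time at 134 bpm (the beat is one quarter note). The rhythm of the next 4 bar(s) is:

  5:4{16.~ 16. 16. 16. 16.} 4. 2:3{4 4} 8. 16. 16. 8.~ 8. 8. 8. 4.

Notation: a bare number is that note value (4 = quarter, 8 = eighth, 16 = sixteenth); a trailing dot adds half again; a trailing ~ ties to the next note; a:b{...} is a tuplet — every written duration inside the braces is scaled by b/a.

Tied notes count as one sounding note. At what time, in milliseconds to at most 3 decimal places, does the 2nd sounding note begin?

1. 0.0ms @ 0 + 268.657ms (3/5)
2. 268.657ms @ 3/5 + 134.328ms (3/10)
3. 402.985ms @ 9/10 + 134.328ms (3/10)
4. 537.313ms @ 6/5 + 134.328ms (3/10)
5. 671.642ms @ 3/2 + 671.642ms (3/2)
6. 1343.284ms @ 3 + 671.642ms (3/2)
7. 2014.925ms @ 9/2 + 671.642ms (3/2)
8. 2686.567ms @ 6 + 335.821ms (3/4)
9. 3022.388ms @ 27/4 + 167.91ms (3/8)
10. 3190.299ms @ 57/8 + 167.91ms (3/8)
11. 3358.209ms @ 15/2 + 671.642ms (3/2)
12. 4029.851ms @ 9 + 335.821ms (3/4)
13. 4365.672ms @ 39/4 + 335.821ms (3/4)
14. 4701.493ms @ 21/2 + 671.642ms (3/2)

note 2 onset = 3/5b = 268.657ms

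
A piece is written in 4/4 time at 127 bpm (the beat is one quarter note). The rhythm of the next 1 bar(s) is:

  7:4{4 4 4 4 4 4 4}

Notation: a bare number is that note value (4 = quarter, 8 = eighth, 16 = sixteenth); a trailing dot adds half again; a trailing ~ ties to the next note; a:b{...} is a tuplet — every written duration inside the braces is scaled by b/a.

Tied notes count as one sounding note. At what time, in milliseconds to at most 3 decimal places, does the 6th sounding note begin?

1. 0.0ms @ 0 + 269.966ms (4/7)
2. 269.966ms @ 4/7 + 269.966ms (4/7)
3. 539.933ms @ 8/7 + 269.966ms (4/7)
4. 809.899ms @ 12/7 + 269.966ms (4/7)
5. 1079.865ms @ 16/7 + 269.966ms (4/7)
6. 1349.831ms @ 20/7 + 269.966ms (4/7)
7. 1619.798ms @ 24/7 + 269.966ms (4/7)

note 6 onset = 20/7b = 1349.831ms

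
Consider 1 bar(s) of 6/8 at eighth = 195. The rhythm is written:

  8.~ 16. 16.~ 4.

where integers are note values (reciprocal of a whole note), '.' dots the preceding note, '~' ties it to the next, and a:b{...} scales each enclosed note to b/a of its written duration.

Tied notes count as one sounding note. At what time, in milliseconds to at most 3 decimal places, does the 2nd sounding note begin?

1. 0.0ms @ 0 + 692.308ms (9/4)
2. 692.308ms @ 9/4 + 1153.846ms (15/4)

note 2 onset = 9/4b = 692.308ms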